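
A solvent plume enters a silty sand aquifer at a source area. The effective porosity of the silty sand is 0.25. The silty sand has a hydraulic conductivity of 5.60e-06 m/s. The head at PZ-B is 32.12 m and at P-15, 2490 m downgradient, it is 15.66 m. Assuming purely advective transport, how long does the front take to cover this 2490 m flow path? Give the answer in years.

533

Convert K: 5.60e-06 m/s × 86400 = 0.4838 m/day.
Hydraulic gradient i = (32.12 − 15.66) / 2490 = 16.46 / 2490 = 0.006610.
Darcy flux q = K · i = 0.4838 × 0.006610 = 0.003198 m/day.
Seepage velocity v = q / n_e = 0.003198 / 0.25 = 0.01279 m/day.
Travel time t = L / v = 2490 / 0.01279 = 1.946e+05 days = 532.9 years.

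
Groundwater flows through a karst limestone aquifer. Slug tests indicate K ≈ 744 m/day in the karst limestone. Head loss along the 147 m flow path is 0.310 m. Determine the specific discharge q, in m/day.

Hydraulic gradient i = Δh / L = 0.310 / 147 = 0.002109.
Specific discharge q = K · i = 744.0 × 0.002109 = 1.569 m/day.

1.57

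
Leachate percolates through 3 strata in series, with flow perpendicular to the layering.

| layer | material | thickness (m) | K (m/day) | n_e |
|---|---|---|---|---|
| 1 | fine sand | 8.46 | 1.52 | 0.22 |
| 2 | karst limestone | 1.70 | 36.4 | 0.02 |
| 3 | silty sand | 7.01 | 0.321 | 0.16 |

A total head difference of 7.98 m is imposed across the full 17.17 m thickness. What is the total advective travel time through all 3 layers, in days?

10.4

With flow normal to the layers, continuity requires the same specific discharge q through every layer.
Σ(b_i/K_i) = 8.46/1.52 + 1.70/36.4 + 7.01/0.321 = 27.45 d.
q = Δh / Σ(b_i/K_i) = 7.98 / 27.45 = 0.2907 m/day.
In each layer the seepage velocity is v_i = q/n_i, so the layer transit time is t_i = b_i·n_i / q:
  layer 1 (fine sand): t_1 = 8.46 × 0.22 / 0.2907 = 6.402 d
  layer 2 (karst limestone): t_2 = 1.70 × 0.02 / 0.2907 = 0.1170 d
  layer 3 (silty sand): t_3 = 7.01 × 0.16 / 0.2907 = 3.858 d
Total t = Σ t_i = 10.38 days.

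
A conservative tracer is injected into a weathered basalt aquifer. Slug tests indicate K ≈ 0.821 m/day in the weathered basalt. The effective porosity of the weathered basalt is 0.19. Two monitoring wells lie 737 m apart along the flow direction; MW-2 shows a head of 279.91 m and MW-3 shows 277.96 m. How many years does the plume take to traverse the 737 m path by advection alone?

176

Hydraulic gradient i = (279.91 − 277.96) / 737 = 1.95 / 737 = 0.002646.
Darcy flux q = K · i = 0.8210 × 0.002646 = 0.002172 m/day.
Seepage velocity v = q / n_e = 0.002172 / 0.19 = 0.01143 m/day.
Travel time t = L / v = 737 / 0.01143 = 64463 days = 176.5 years.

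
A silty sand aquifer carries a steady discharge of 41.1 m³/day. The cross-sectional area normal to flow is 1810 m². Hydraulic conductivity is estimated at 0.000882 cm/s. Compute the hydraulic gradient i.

Convert K: 0.000882 cm/s × 864 = 0.7620 m/day.
From Q = K·A·i, i = Q / (K·A) = 41.1 / (0.7620 × 1810) = 0.02980.

0.0298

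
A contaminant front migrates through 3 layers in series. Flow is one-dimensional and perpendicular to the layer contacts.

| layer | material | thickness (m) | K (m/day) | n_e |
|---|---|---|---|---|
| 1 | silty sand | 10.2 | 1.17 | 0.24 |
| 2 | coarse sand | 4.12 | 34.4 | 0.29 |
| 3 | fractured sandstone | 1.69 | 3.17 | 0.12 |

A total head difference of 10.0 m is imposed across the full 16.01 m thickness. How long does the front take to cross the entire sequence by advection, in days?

3.60

With flow normal to the layers, continuity requires the same specific discharge q through every layer.
Σ(b_i/K_i) = 10.2/1.17 + 4.12/34.4 + 1.69/3.17 = 9.371 d.
q = Δh / Σ(b_i/K_i) = 10.0 / 9.371 = 1.067 m/day.
In each layer the seepage velocity is v_i = q/n_i, so the layer transit time is t_i = b_i·n_i / q:
  layer 1 (silty sand): t_1 = 10.2 × 0.24 / 1.067 = 2.294 d
  layer 2 (coarse sand): t_2 = 4.12 × 0.29 / 1.067 = 1.120 d
  layer 3 (fractured sandstone): t_3 = 1.69 × 0.12 / 1.067 = 0.1900 d
Total t = Σ t_i = 3.604 days.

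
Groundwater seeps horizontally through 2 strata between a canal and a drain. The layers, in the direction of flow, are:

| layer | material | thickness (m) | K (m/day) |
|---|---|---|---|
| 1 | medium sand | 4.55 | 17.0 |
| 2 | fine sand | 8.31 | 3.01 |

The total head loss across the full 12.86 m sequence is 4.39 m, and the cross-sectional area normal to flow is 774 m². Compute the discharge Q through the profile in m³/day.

1120

Flow is perpendicular to layering, so the layers act in series and the equivalent K is the thickness-weighted harmonic mean.
Total thickness L = 4.55 + 8.31 = 12.86 m.
Σ(b_i/K_i) = 4.55/17.0 + 8.31/3.01 = 3.028 d.
K_eq = L / Σ(b_i/K_i) = 12.86 / 3.028 = 4.246 m/day.
Q = K_eq · A · (Δh/L) = 4.246 × 774 × (4.39/12.86) = 1122 m³/day.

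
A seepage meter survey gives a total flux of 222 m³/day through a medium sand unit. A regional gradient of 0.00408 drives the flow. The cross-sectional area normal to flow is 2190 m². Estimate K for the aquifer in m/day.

24.8

Hydraulic gradient i = 0.00408.
From Q = K·A·i, K = Q / (A·i) = 222 / (2190 × 0.004080) = 24.85 m/day.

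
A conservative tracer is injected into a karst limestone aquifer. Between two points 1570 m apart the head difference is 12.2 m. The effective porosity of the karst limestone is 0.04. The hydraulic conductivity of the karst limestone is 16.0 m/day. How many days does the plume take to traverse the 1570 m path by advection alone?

505

Hydraulic gradient i = Δh / L = 12.2 / 1570 = 0.007771.
Darcy flux q = K · i = 16.00 × 0.007771 = 0.1243 m/day.
Seepage velocity v = q / n_e = 0.1243 / 0.04 = 3.108 m/day.
Travel time t = L / v = 1570 / 3.108 = 505.1 days.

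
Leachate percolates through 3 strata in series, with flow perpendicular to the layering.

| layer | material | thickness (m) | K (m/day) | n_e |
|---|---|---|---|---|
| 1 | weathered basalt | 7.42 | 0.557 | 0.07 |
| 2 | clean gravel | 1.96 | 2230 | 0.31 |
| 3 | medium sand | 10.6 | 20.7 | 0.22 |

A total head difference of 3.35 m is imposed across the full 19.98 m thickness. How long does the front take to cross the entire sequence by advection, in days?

14.3

With flow normal to the layers, continuity requires the same specific discharge q through every layer.
Σ(b_i/K_i) = 7.42/0.557 + 1.96/2230 + 10.6/20.7 = 13.83 d.
q = Δh / Σ(b_i/K_i) = 3.35 / 13.83 = 0.2422 m/day.
In each layer the seepage velocity is v_i = q/n_i, so the layer transit time is t_i = b_i·n_i / q:
  layer 1 (weathered basalt): t_1 = 7.42 × 0.07 / 0.2422 = 2.145 d
  layer 2 (clean gravel): t_2 = 1.96 × 0.31 / 0.2422 = 2.509 d
  layer 3 (medium sand): t_3 = 10.6 × 0.22 / 0.2422 = 9.630 d
Total t = Σ t_i = 14.28 days.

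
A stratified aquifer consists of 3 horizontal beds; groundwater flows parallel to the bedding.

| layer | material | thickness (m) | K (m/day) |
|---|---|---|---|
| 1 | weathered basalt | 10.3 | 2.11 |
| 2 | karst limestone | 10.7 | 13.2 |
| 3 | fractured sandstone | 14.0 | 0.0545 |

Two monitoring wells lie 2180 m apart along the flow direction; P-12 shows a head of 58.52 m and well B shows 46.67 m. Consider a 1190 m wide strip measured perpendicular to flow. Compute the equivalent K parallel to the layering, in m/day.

4.68

Flow is parallel to layering, so each bed carries its own Darcy discharge and the transmissivities add.
Σ(K_i·b_i) = 2.11×10.3 + 13.2×10.7 + 0.0545×14.0 = 163.7 m²/day.
Total thickness b = 35.00 m, so K_eq = Σ(K_i·b_i)/b = 4.678 m/day.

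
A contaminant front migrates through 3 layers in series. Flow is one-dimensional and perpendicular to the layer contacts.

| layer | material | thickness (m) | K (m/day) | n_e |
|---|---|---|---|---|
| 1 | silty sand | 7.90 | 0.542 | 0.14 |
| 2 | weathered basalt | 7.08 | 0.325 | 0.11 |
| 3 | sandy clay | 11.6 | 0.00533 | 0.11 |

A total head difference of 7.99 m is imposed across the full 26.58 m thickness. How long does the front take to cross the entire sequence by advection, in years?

With flow normal to the layers, continuity requires the same specific discharge q through every layer.
Σ(b_i/K_i) = 7.90/0.542 + 7.08/0.325 + 11.6/0.00533 = 2213 d.
q = Δh / Σ(b_i/K_i) = 7.99 / 2213 = 0.003611 m/day.
In each layer the seepage velocity is v_i = q/n_i, so the layer transit time is t_i = b_i·n_i / q:
  layer 1 (silty sand): t_1 = 7.90 × 0.14 / 0.003611 = 306.3 d
  layer 2 (weathered basalt): t_2 = 7.08 × 0.11 / 0.003611 = 215.7 d
  layer 3 (sandy clay): t_3 = 11.6 × 0.11 / 0.003611 = 353.4 d
Total t = Σ t_i = 875.3 days = 2.397 years.

2.40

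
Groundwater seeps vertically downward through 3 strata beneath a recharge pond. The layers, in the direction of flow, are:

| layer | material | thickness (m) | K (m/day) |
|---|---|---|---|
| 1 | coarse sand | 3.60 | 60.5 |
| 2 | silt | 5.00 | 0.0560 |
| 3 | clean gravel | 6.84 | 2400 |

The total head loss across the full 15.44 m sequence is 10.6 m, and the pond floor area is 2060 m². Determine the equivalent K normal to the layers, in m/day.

Flow is perpendicular to layering, so the layers act in series and the equivalent K is the thickness-weighted harmonic mean.
Total thickness L = 3.60 + 5.00 + 6.84 = 15.44 m.
Σ(b_i/K_i) = 3.60/60.5 + 5.00/0.0560 + 6.84/2400 = 89.35 d.
K_eq = L / Σ(b_i/K_i) = 15.44 / 89.35 = 0.1728 m/day.

0.173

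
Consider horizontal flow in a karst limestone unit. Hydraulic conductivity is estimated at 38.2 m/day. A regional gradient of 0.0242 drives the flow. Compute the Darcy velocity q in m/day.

Hydraulic gradient i = 0.0242.
Specific discharge q = K · i = 38.20 × 0.02420 = 0.9244 m/day.

0.924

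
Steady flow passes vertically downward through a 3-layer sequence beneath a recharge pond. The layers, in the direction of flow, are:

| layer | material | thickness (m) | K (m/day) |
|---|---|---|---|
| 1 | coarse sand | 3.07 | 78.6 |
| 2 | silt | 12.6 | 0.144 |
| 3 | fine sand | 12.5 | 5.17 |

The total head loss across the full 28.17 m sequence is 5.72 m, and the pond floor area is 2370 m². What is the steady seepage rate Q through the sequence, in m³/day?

Flow is perpendicular to layering, so the layers act in series and the equivalent K is the thickness-weighted harmonic mean.
Total thickness L = 3.07 + 12.6 + 12.5 = 28.17 m.
Σ(b_i/K_i) = 3.07/78.6 + 12.6/0.144 + 12.5/5.17 = 89.96 d.
K_eq = L / Σ(b_i/K_i) = 28.17 / 89.96 = 0.3132 m/day.
Q = K_eq · A · (Δh/L) = 0.3132 × 2370 × (5.72/28.17) = 150.7 m³/day.

151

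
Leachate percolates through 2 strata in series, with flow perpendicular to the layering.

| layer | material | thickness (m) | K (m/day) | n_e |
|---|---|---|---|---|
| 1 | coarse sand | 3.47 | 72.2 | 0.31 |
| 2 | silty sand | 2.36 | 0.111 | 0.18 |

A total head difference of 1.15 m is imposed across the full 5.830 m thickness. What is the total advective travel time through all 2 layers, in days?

27.8

With flow normal to the layers, continuity requires the same specific discharge q through every layer.
Σ(b_i/K_i) = 3.47/72.2 + 2.36/0.111 = 21.31 d.
q = Δh / Σ(b_i/K_i) = 1.15 / 21.31 = 0.05397 m/day.
In each layer the seepage velocity is v_i = q/n_i, so the layer transit time is t_i = b_i·n_i / q:
  layer 1 (coarse sand): t_1 = 3.47 × 0.31 / 0.05397 = 19.93 d
  layer 2 (silty sand): t_2 = 2.36 × 0.18 / 0.05397 = 7.871 d
Total t = Σ t_i = 27.80 days.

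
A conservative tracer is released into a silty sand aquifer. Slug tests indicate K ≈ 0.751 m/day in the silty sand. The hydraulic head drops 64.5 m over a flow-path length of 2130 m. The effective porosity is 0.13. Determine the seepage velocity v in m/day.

0.175

Hydraulic gradient i = Δh / L = 64.5 / 2130 = 0.03028.
Darcy flux q = K · i = 0.7510 × 0.03028 = 0.02274 m/day.
Seepage velocity v = q / n_e = 0.02274 / 0.13 = 0.1749 m/day.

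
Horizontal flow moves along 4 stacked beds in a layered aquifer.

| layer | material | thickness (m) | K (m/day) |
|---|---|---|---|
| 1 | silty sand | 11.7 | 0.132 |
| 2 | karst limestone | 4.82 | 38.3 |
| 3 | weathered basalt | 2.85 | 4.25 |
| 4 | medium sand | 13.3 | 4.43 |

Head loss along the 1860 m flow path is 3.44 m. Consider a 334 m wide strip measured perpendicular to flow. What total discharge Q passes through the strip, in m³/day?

159

Flow is parallel to layering, so each bed carries its own Darcy discharge and the transmissivities add.
Σ(K_i·b_i) = 0.132×11.7 + 38.3×4.82 + 4.25×2.85 + 4.43×13.3 = 257.2 m²/day.
Hydraulic gradient i = Δh / L = 3.44 / 1860 = 0.001849.
Q = Σ(K_i·b_i) · W · i = 257.2 × 334 × 0.001849 = 158.9 m³/day.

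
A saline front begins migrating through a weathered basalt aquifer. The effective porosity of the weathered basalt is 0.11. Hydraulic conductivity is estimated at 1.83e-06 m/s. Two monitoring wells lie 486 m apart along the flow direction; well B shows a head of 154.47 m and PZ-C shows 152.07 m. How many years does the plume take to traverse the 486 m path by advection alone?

Convert K: 1.83e-06 m/s × 86400 = 0.1581 m/day.
Hydraulic gradient i = (154.47 − 152.07) / 486 = 2.4 / 486 = 0.004938.
Darcy flux q = K · i = 0.1581 × 0.004938 = 0.0007808 m/day.
Seepage velocity v = q / n_e = 0.0007808 / 0.11 = 0.007098 m/day.
Travel time t = L / v = 486 / 0.007098 = 68468 days = 187.5 years.

187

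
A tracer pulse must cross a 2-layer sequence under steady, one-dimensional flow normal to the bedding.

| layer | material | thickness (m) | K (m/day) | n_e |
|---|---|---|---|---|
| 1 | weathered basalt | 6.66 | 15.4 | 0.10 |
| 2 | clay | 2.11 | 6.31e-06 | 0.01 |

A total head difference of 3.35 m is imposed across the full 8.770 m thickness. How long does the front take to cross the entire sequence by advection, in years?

With flow normal to the layers, continuity requires the same specific discharge q through every layer.
Σ(b_i/K_i) = 6.66/15.4 + 2.11/6.31e-06 = 3.344e+05 d.
q = Δh / Σ(b_i/K_i) = 3.35 / 3.344e+05 = 1.002e-05 m/day.
In each layer the seepage velocity is v_i = q/n_i, so the layer transit time is t_i = b_i·n_i / q:
  layer 1 (weathered basalt): t_1 = 6.66 × 0.10 / 1.002e-05 = 66479 d
  layer 2 (clay): t_2 = 2.11 × 0.01 / 1.002e-05 = 2106 d
Total t = Σ t_i = 68585 days = 187.8 years.

188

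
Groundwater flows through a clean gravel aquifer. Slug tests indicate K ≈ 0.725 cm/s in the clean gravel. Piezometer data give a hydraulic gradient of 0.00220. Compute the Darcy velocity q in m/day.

Convert K: 0.725 cm/s × 864 = 626.4 m/day.
Hydraulic gradient i = 0.00220.
Specific discharge q = K · i = 626.4 × 0.002200 = 1.378 m/day.

1.38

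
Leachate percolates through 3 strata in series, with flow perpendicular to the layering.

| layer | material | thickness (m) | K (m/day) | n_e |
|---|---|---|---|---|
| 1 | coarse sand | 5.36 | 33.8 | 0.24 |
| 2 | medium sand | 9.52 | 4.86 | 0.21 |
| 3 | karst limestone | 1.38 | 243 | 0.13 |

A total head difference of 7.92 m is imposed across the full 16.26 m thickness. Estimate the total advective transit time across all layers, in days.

With flow normal to the layers, continuity requires the same specific discharge q through every layer.
Σ(b_i/K_i) = 5.36/33.8 + 9.52/4.86 + 1.38/243 = 2.123 d.
q = Δh / Σ(b_i/K_i) = 7.92 / 2.123 = 3.730 m/day.
In each layer the seepage velocity is v_i = q/n_i, so the layer transit time is t_i = b_i·n_i / q:
  layer 1 (coarse sand): t_1 = 5.36 × 0.24 / 3.730 = 0.3448 d
  layer 2 (medium sand): t_2 = 9.52 × 0.21 / 3.730 = 0.5359 d
  layer 3 (karst limestone): t_3 = 1.38 × 0.13 / 3.730 = 0.04809 d
Total t = Σ t_i = 0.9289 days.

0.929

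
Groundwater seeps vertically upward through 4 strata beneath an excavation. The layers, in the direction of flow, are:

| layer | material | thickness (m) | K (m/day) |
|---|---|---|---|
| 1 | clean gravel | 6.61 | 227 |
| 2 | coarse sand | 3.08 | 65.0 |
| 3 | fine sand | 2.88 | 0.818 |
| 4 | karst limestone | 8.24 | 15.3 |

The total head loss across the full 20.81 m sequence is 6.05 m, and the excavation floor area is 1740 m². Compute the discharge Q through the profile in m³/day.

2550

Flow is perpendicular to layering, so the layers act in series and the equivalent K is the thickness-weighted harmonic mean.
Total thickness L = 6.61 + 3.08 + 2.88 + 8.24 = 20.81 m.
Σ(b_i/K_i) = 6.61/227 + 3.08/65.0 + 2.88/0.818 + 8.24/15.3 = 4.136 d.
K_eq = L / Σ(b_i/K_i) = 20.81 / 4.136 = 5.032 m/day.
Q = K_eq · A · (Δh/L) = 5.032 × 1740 × (6.05/20.81) = 2545 m³/day.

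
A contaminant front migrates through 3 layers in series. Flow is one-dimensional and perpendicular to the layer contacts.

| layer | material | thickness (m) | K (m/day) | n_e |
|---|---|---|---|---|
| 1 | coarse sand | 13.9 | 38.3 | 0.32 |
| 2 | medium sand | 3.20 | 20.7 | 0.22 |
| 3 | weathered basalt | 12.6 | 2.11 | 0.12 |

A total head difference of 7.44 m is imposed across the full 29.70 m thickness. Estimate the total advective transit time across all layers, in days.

With flow normal to the layers, continuity requires the same specific discharge q through every layer.
Σ(b_i/K_i) = 13.9/38.3 + 3.20/20.7 + 12.6/2.11 = 6.489 d.
q = Δh / Σ(b_i/K_i) = 7.44 / 6.489 = 1.147 m/day.
In each layer the seepage velocity is v_i = q/n_i, so the layer transit time is t_i = b_i·n_i / q:
  layer 1 (coarse sand): t_1 = 13.9 × 0.32 / 1.147 = 3.879 d
  layer 2 (medium sand): t_2 = 3.20 × 0.22 / 1.147 = 0.6140 d
  layer 3 (weathered basalt): t_3 = 12.6 × 0.12 / 1.147 = 1.319 d
Total t = Σ t_i = 5.812 days.

5.81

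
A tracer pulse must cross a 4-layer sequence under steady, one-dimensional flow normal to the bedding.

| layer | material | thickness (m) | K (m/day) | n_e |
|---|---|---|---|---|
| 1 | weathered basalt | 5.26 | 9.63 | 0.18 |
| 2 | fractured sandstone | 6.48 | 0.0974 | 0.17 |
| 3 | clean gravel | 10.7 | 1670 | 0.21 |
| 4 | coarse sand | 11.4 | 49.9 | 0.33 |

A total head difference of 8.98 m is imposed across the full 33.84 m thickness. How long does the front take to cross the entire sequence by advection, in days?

With flow normal to the layers, continuity requires the same specific discharge q through every layer.
Σ(b_i/K_i) = 5.26/9.63 + 6.48/0.0974 + 10.7/1670 + 11.4/49.9 = 67.31 d.
q = Δh / Σ(b_i/K_i) = 8.98 / 67.31 = 0.1334 m/day.
In each layer the seepage velocity is v_i = q/n_i, so the layer transit time is t_i = b_i·n_i / q:
  layer 1 (weathered basalt): t_1 = 5.26 × 0.18 / 0.1334 = 7.097 d
  layer 2 (fractured sandstone): t_2 = 6.48 × 0.17 / 0.1334 = 8.257 d
  layer 3 (clean gravel): t_3 = 10.7 × 0.21 / 0.1334 = 16.84 d
  layer 4 (coarse sand): t_4 = 11.4 × 0.33 / 0.1334 = 28.20 d
Total t = Σ t_i = 60.40 days.

60.4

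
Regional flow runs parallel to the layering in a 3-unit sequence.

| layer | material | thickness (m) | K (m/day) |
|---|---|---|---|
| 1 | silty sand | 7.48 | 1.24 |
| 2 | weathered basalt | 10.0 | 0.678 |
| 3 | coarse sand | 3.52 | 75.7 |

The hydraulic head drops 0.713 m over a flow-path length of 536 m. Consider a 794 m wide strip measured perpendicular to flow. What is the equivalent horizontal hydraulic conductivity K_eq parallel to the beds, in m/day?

13.5

Flow is parallel to layering, so each bed carries its own Darcy discharge and the transmissivities add.
Σ(K_i·b_i) = 1.24×7.48 + 0.678×10.0 + 75.7×3.52 = 282.5 m²/day.
Total thickness b = 21.00 m, so K_eq = Σ(K_i·b_i)/b = 13.45 m/day.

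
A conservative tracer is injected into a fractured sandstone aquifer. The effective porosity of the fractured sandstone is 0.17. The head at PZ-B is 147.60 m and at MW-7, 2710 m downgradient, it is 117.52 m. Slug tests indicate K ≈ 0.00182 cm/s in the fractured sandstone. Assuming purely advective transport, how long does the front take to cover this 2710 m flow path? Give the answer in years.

Convert K: 0.00182 cm/s × 864 = 1.572 m/day.
Hydraulic gradient i = (147.60 − 117.52) / 2710 = 30.08 / 2710 = 0.01110.
Darcy flux q = K · i = 1.572 × 0.01110 = 0.01745 m/day.
Seepage velocity v = q / n_e = 0.01745 / 0.17 = 0.1027 m/day.
Travel time t = L / v = 2710 / 0.1027 = 26395 days = 72.27 years.

72.3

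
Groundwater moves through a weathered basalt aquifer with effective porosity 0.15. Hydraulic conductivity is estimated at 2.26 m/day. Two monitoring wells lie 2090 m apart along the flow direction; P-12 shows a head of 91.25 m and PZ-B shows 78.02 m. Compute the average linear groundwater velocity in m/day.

0.0954

Hydraulic gradient i = (91.25 − 78.02) / 2090 = 13.23 / 2090 = 0.006330.
Darcy flux q = K · i = 2.260 × 0.006330 = 0.01431 m/day.
Seepage velocity v = q / n_e = 0.01431 / 0.15 = 0.09537 m/day.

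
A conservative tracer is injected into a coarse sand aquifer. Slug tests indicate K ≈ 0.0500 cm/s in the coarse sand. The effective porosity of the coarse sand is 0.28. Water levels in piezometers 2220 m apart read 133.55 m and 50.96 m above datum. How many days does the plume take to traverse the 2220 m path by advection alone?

Convert K: 0.0500 cm/s × 864 = 43.20 m/day.
Hydraulic gradient i = (133.55 − 50.96) / 2220 = 82.59 / 2220 = 0.03720.
Darcy flux q = K · i = 43.20 × 0.03720 = 1.607 m/day.
Seepage velocity v = q / n_e = 1.607 / 0.28 = 5.740 m/day.
Travel time t = L / v = 2220 / 5.740 = 386.8 days.

387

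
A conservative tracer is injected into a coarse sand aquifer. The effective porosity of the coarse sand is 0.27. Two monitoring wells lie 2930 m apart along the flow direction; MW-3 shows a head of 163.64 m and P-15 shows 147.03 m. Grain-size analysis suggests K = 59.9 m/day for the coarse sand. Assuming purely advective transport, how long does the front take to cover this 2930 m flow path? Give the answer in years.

Hydraulic gradient i = (163.64 − 147.03) / 2930 = 16.61 / 2930 = 0.005669.
Darcy flux q = K · i = 59.90 × 0.005669 = 0.3396 m/day.
Seepage velocity v = q / n_e = 0.3396 / 0.27 = 1.258 m/day.
Travel time t = L / v = 2930 / 1.258 = 2330 days = 6.378 years.

6.38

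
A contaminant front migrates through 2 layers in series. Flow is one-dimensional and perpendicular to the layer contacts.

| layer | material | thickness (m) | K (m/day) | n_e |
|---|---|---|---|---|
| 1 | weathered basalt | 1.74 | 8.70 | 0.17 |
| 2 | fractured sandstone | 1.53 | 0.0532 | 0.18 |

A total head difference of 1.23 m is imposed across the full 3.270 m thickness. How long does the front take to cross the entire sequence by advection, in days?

13.4

With flow normal to the layers, continuity requires the same specific discharge q through every layer.
Σ(b_i/K_i) = 1.74/8.70 + 1.53/0.0532 = 28.96 d.
q = Δh / Σ(b_i/K_i) = 1.23 / 28.96 = 0.04247 m/day.
In each layer the seepage velocity is v_i = q/n_i, so the layer transit time is t_i = b_i·n_i / q:
  layer 1 (weathered basalt): t_1 = 1.74 × 0.17 / 0.04247 = 6.964 d
  layer 2 (fractured sandstone): t_2 = 1.53 × 0.18 / 0.04247 = 6.484 d
Total t = Σ t_i = 13.45 days.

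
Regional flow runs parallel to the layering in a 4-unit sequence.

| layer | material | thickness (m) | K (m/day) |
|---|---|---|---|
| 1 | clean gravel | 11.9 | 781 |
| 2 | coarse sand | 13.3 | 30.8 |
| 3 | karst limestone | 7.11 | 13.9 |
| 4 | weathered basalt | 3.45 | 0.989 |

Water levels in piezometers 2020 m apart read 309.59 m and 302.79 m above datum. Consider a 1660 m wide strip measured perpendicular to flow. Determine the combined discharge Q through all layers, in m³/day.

54800

Flow is parallel to layering, so each bed carries its own Darcy discharge and the transmissivities add.
Σ(K_i·b_i) = 781×11.9 + 30.8×13.3 + 13.9×7.11 + 0.989×3.45 = 9806 m²/day.
Hydraulic gradient i = (309.59 − 302.79) / 2020 = 6.8 / 2020 = 0.003366.
Q = Σ(K_i·b_i) · W · i = 9806 × 1660 × 0.003366 = 54796 m³/day.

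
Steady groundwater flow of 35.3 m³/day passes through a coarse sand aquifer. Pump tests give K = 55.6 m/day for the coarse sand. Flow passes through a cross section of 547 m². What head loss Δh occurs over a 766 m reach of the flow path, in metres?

From Q = K·A·i, i = Q / (K·A) = 35.3 / (55.60 × 547.0) = 0.001161.
Head loss Δh = i · L = 0.001161 × 766 = 0.8891 m.

0.889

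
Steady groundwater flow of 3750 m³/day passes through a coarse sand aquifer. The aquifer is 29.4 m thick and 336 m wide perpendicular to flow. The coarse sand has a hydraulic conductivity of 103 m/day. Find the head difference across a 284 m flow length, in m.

1.05

Cross-sectional area A = 336 × 29.4 = 9878 m².
From Q = K·A·i, i = Q / (K·A) = 3750 / (103.0 × 9878) = 0.003686.
Head loss Δh = i · L = 0.003686 × 284 = 1.047 m.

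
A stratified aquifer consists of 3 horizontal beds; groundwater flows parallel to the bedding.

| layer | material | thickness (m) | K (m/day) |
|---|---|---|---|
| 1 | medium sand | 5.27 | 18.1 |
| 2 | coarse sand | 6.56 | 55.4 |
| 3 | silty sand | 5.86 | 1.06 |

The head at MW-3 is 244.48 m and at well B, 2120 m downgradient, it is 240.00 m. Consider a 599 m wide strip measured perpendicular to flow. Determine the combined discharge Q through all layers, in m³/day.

Flow is parallel to layering, so each bed carries its own Darcy discharge and the transmissivities add.
Σ(K_i·b_i) = 18.1×5.27 + 55.4×6.56 + 1.06×5.86 = 465.0 m²/day.
Hydraulic gradient i = (244.48 − 240.00) / 2120 = 4.48 / 2120 = 0.002113.
Q = Σ(K_i·b_i) · W · i = 465.0 × 599 × 0.002113 = 588.6 m³/day.

589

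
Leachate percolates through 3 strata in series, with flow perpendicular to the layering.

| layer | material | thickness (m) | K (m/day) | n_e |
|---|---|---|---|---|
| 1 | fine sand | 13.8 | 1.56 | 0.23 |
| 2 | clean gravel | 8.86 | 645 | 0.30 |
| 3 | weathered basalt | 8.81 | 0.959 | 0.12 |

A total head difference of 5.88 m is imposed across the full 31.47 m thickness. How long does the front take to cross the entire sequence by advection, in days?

21.1

With flow normal to the layers, continuity requires the same specific discharge q through every layer.
Σ(b_i/K_i) = 13.8/1.56 + 8.86/645 + 8.81/0.959 = 18.05 d.
q = Δh / Σ(b_i/K_i) = 5.88 / 18.05 = 0.3258 m/day.
In each layer the seepage velocity is v_i = q/n_i, so the layer transit time is t_i = b_i·n_i / q:
  layer 1 (fine sand): t_1 = 13.8 × 0.23 / 0.3258 = 9.741 d
  layer 2 (clean gravel): t_2 = 8.86 × 0.30 / 0.3258 = 8.158 d
  layer 3 (weathered basalt): t_3 = 8.81 × 0.12 / 0.3258 = 3.245 d
Total t = Σ t_i = 21.14 days.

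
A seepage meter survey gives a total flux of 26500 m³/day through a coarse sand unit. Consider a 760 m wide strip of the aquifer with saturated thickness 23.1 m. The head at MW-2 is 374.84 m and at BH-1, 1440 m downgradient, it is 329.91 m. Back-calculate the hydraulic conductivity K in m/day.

Cross-sectional area A = 760 × 23.1 = 17556 m².
Hydraulic gradient i = (374.84 − 329.91) / 1440 = 44.93 / 1440 = 0.03120.
From Q = K·A·i, K = Q / (A·i) = 26500 / (17556 × 0.03120) = 48.38 m/day.

48.4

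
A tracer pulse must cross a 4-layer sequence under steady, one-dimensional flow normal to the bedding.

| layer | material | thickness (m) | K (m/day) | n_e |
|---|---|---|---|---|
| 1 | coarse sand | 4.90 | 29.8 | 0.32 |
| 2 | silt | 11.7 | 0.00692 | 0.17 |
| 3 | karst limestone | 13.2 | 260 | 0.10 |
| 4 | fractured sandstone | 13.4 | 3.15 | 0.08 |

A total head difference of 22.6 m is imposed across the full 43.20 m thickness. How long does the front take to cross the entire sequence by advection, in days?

With flow normal to the layers, continuity requires the same specific discharge q through every layer.
Σ(b_i/K_i) = 4.90/29.8 + 11.7/0.00692 + 13.2/260 + 13.4/3.15 = 1695 d.
q = Δh / Σ(b_i/K_i) = 22.6 / 1695 = 0.01333 m/day.
In each layer the seepage velocity is v_i = q/n_i, so the layer transit time is t_i = b_i·n_i / q:
  layer 1 (coarse sand): t_1 = 4.90 × 0.32 / 0.01333 = 117.6 d
  layer 2 (silt): t_2 = 11.7 × 0.17 / 0.01333 = 149.2 d
  layer 3 (karst limestone): t_3 = 13.2 × 0.10 / 0.01333 = 99.01 d
  layer 4 (fractured sandstone): t_4 = 13.4 × 0.08 / 0.01333 = 80.41 d
Total t = Σ t_i = 446.2 days.

446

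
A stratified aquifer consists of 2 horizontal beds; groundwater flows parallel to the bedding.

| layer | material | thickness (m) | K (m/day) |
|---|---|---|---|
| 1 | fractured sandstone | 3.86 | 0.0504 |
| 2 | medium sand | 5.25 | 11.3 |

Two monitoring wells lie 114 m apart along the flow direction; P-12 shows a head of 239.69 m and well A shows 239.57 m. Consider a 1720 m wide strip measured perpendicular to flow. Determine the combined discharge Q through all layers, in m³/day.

Flow is parallel to layering, so each bed carries its own Darcy discharge and the transmissivities add.
Σ(K_i·b_i) = 0.0504×3.86 + 11.3×5.25 = 59.52 m²/day.
Hydraulic gradient i = (239.69 − 239.57) / 114 = 0.12 / 114 = 0.001053.
Q = Σ(K_i·b_i) · W · i = 59.52 × 1720 × 0.001053 = 107.8 m³/day.

108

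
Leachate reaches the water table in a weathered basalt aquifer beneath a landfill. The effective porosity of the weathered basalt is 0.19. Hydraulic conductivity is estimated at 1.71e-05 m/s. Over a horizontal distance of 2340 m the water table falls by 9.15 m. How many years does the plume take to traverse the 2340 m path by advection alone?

Convert K: 1.71e-05 m/s × 86400 = 1.477 m/day.
Hydraulic gradient i = Δh / L = 9.15 / 2340 = 0.003910.
Darcy flux q = K · i = 1.477 × 0.003910 = 0.005777 m/day.
Seepage velocity v = q / n_e = 0.005777 / 0.19 = 0.03041 m/day.
Travel time t = L / v = 2340 / 0.03041 = 76958 days = 210.7 years.

211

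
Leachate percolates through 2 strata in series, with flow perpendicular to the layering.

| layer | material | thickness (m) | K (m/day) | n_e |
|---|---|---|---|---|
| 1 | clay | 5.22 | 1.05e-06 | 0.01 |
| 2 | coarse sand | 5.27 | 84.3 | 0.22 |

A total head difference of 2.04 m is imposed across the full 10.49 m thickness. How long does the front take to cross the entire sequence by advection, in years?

With flow normal to the layers, continuity requires the same specific discharge q through every layer.
Σ(b_i/K_i) = 5.22/1.05e-06 + 5.27/84.3 = 4.971e+06 d.
q = Δh / Σ(b_i/K_i) = 2.04 / 4.971e+06 = 4.103e-07 m/day.
In each layer the seepage velocity is v_i = q/n_i, so the layer transit time is t_i = b_i·n_i / q:
  layer 1 (clay): t_1 = 5.22 × 0.01 / 4.103e-07 = 1.272e+05 d
  layer 2 (coarse sand): t_2 = 5.27 × 0.22 / 4.103e-07 = 2.825e+06 d
Total t = Σ t_i = 2.953e+06 days = 8084 years.

8080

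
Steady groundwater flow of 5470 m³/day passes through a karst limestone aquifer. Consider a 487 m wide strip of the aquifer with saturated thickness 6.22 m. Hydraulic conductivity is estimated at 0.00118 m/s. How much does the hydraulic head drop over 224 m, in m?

3.97

Convert K: 0.00118 m/s × 86400 = 102.0 m/day.
Cross-sectional area A = 487 × 6.22 = 3029 m².
From Q = K·A·i, i = Q / (K·A) = 5470 / (102.0 × 3029) = 0.01771.
Head loss Δh = i · L = 0.01771 × 224 = 3.968 m.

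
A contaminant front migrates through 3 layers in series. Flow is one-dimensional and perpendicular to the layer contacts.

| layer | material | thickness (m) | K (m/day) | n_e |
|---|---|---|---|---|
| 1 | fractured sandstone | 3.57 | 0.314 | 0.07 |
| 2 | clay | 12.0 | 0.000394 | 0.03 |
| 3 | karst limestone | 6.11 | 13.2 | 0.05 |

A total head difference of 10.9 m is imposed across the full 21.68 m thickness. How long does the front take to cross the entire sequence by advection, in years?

With flow normal to the layers, continuity requires the same specific discharge q through every layer.
Σ(b_i/K_i) = 3.57/0.314 + 12.0/0.000394 + 6.11/13.2 = 30469 d.
q = Δh / Σ(b_i/K_i) = 10.9 / 30469 = 0.0003577 m/day.
In each layer the seepage velocity is v_i = q/n_i, so the layer transit time is t_i = b_i·n_i / q:
  layer 1 (fractured sandstone): t_1 = 3.57 × 0.07 / 0.0003577 = 698.5 d
  layer 2 (clay): t_2 = 12.0 × 0.03 / 0.0003577 = 1006 d
  layer 3 (karst limestone): t_3 = 6.11 × 0.05 / 0.0003577 = 854.0 d
Total t = Σ t_i = 2559 days = 7.006 years.

7.01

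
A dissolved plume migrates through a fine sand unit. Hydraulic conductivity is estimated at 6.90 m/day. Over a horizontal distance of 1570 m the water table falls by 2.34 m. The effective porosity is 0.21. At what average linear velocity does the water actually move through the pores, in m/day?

Hydraulic gradient i = Δh / L = 2.34 / 1570 = 0.001490.
Darcy flux q = K · i = 6.900 × 0.001490 = 0.01028 m/day.
Seepage velocity v = q / n_e = 0.01028 / 0.21 = 0.04897 m/day.

0.0490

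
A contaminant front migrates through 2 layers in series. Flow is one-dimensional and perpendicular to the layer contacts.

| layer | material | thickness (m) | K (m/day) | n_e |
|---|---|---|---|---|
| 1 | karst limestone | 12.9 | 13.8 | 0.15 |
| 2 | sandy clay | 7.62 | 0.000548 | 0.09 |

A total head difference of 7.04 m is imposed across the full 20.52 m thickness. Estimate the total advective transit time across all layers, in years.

14.2

With flow normal to the layers, continuity requires the same specific discharge q through every layer.
Σ(b_i/K_i) = 12.9/13.8 + 7.62/0.000548 = 13906 d.
q = Δh / Σ(b_i/K_i) = 7.04 / 13906 = 0.0005063 m/day.
In each layer the seepage velocity is v_i = q/n_i, so the layer transit time is t_i = b_i·n_i / q:
  layer 1 (karst limestone): t_1 = 12.9 × 0.15 / 0.0005063 = 3822 d
  layer 2 (sandy clay): t_2 = 7.62 × 0.09 / 0.0005063 = 1355 d
Total t = Σ t_i = 5177 days = 14.17 years.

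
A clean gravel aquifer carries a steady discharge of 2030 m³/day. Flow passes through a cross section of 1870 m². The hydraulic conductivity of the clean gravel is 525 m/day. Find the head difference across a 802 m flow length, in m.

1.66

From Q = K·A·i, i = Q / (K·A) = 2030 / (525.0 × 1870) = 0.002068.
Head loss Δh = i · L = 0.002068 × 802 = 1.658 m.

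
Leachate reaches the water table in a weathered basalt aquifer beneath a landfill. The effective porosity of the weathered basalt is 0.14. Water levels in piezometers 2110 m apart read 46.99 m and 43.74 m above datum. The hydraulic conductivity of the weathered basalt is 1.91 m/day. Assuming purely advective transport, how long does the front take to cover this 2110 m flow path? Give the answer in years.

275

Hydraulic gradient i = (46.99 − 43.74) / 2110 = 3.25 / 2110 = 0.001540.
Darcy flux q = K · i = 1.910 × 0.001540 = 0.002942 m/day.
Seepage velocity v = q / n_e = 0.002942 / 0.14 = 0.02101 m/day.
Travel time t = L / v = 2110 / 0.02101 = 1.004e+05 days = 274.9 years.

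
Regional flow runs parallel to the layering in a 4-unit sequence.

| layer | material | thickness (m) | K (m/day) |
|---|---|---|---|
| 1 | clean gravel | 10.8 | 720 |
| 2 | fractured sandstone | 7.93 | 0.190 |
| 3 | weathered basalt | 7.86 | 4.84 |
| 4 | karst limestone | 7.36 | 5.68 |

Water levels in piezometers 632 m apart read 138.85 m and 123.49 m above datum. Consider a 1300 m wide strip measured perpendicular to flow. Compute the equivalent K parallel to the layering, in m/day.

231

Flow is parallel to layering, so each bed carries its own Darcy discharge and the transmissivities add.
Σ(K_i·b_i) = 720×10.8 + 0.190×7.93 + 4.84×7.86 + 5.68×7.36 = 7857 m²/day.
Total thickness b = 33.95 m, so K_eq = Σ(K_i·b_i)/b = 231.4 m/day.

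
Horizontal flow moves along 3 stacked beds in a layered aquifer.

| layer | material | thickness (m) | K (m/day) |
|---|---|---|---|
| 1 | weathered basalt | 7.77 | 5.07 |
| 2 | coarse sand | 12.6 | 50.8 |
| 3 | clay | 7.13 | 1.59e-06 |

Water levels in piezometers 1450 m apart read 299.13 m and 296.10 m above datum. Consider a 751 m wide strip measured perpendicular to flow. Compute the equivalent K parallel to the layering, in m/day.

24.7

Flow is parallel to layering, so each bed carries its own Darcy discharge and the transmissivities add.
Σ(K_i·b_i) = 5.07×7.77 + 50.8×12.6 + 1.59e-06×7.13 = 679.5 m²/day.
Total thickness b = 27.50 m, so K_eq = Σ(K_i·b_i)/b = 24.71 m/day.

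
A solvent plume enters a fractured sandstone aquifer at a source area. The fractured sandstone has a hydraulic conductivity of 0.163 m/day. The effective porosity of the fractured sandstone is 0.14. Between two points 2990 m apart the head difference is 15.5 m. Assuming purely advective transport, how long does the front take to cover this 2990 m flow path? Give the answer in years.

Hydraulic gradient i = Δh / L = 15.5 / 2990 = 0.005184.
Darcy flux q = K · i = 0.1630 × 0.005184 = 0.0008450 m/day.
Seepage velocity v = q / n_e = 0.0008450 / 0.14 = 0.006036 m/day.
Travel time t = L / v = 2990 / 0.006036 = 4.954e+05 days = 1356 years.

1360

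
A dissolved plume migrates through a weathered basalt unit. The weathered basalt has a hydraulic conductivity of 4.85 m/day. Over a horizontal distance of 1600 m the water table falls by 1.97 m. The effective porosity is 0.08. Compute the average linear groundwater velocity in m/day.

Hydraulic gradient i = Δh / L = 1.97 / 1600 = 0.001231.
Darcy flux q = K · i = 4.850 × 0.001231 = 0.005972 m/day.
Seepage velocity v = q / n_e = 0.005972 / 0.08 = 0.07464 m/day.

0.0746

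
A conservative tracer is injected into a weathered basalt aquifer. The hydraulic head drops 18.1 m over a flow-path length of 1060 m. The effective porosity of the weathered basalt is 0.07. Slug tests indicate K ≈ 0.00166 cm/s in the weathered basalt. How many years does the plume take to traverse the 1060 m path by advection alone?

8.30

Convert K: 0.00166 cm/s × 864 = 1.434 m/day.
Hydraulic gradient i = Δh / L = 18.1 / 1060 = 0.01708.
Darcy flux q = K · i = 1.434 × 0.01708 = 0.02449 m/day.
Seepage velocity v = q / n_e = 0.02449 / 0.07 = 0.3499 m/day.
Travel time t = L / v = 1060 / 0.3499 = 3030 days = 8.295 years.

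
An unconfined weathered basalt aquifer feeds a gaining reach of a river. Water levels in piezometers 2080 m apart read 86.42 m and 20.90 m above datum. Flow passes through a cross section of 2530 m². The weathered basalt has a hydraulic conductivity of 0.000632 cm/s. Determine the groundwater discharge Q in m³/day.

43.5

Convert K: 0.000632 cm/s × 864 = 0.5460 m/day.
Hydraulic gradient i = (86.42 − 20.90) / 2080 = 65.52 / 2080 = 0.03150.
Darcy's law: Q = K · A · i = 0.5460 × 2530 × 0.03150 = 43.52 m³/day.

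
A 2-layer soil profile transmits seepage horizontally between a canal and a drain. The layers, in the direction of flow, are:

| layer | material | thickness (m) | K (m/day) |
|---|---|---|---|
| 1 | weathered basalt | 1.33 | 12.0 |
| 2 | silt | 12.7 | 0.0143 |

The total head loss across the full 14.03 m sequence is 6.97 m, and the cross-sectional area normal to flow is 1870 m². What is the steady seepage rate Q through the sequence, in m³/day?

Flow is perpendicular to layering, so the layers act in series and the equivalent K is the thickness-weighted harmonic mean.
Total thickness L = 1.33 + 12.7 = 14.03 m.
Σ(b_i/K_i) = 1.33/12.0 + 12.7/0.0143 = 888.2 d.
K_eq = L / Σ(b_i/K_i) = 14.03 / 888.2 = 0.01580 m/day.
Q = K_eq · A · (Δh/L) = 0.01580 × 1870 × (6.97/14.03) = 14.67 m³/day.

14.7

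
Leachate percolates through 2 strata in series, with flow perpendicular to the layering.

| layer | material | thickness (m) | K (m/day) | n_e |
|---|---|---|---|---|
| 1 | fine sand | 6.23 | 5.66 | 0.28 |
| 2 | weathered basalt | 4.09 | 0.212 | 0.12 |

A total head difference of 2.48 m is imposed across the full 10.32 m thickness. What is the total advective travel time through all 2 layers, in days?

With flow normal to the layers, continuity requires the same specific discharge q through every layer.
Σ(b_i/K_i) = 6.23/5.66 + 4.09/0.212 = 20.39 d.
q = Δh / Σ(b_i/K_i) = 2.48 / 20.39 = 0.1216 m/day.
In each layer the seepage velocity is v_i = q/n_i, so the layer transit time is t_i = b_i·n_i / q:
  layer 1 (fine sand): t_1 = 6.23 × 0.28 / 0.1216 = 14.34 d
  layer 2 (weathered basalt): t_2 = 4.09 × 0.12 / 0.1216 = 4.036 d
Total t = Σ t_i = 18.38 days.

18.4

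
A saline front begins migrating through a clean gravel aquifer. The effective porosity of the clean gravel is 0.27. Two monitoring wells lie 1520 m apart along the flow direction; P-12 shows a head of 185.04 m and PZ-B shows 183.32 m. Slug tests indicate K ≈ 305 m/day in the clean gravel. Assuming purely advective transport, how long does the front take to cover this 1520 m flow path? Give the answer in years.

Hydraulic gradient i = (185.04 − 183.32) / 1520 = 1.72 / 1520 = 0.001132.
Darcy flux q = K · i = 305.0 × 0.001132 = 0.3451 m/day.
Seepage velocity v = q / n_e = 0.3451 / 0.27 = 1.278 m/day.
Travel time t = L / v = 1520 / 1.278 = 1189 days = 3.256 years.

3.26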